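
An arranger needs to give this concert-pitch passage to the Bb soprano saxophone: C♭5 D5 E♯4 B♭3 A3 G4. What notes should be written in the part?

Db5 E5 F##4 C4 B3 A4

Written C4 sounds as Bb3 on the Bb soprano saxophone, so concert pitches are written a major second up.
Cb5 to Db5
D5 to E5
E#4 to F##4
Bb3 to C4
A3 to B3
G4 to A4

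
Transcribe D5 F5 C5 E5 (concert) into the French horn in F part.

A5 C6 G5 B5

The French horn in F sounds a perfect fifth below written, so the written part must be a perfect fifth above concert — transpose each note up.
D5 gives A5
F5 gives C6
C5 gives G5
E5 gives B5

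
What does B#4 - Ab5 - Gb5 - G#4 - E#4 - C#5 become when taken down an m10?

G##3 F4 Eb4 E#3 C##3 A#3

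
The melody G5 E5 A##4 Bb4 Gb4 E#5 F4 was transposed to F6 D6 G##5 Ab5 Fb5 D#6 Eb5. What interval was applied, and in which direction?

up a minor seventh

Take the first pair: G5 → F6. G to F spans 7 letter names, so the interval is some kind of seventh.
G5 to F6 is 10 semitones, which makes it a minor seventh; the second version is higher, so the direction is up.
Checking another pair — F4 → Eb5 — gives the same interval.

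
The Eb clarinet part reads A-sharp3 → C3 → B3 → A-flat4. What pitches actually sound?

Written C4 on the Eb clarinet sounds as Eb4, a minor third higher; apply that shift to every note.
A#3 becomes C#4
C3 becomes Eb3
B3 becomes D4
Ab4 becomes Cb5

C#4 Eb3 D4 Cb5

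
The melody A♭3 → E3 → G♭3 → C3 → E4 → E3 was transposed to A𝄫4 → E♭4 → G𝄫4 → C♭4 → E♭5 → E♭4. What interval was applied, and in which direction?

up a diminished octave

Take the first pair: Ab3 → Abb4. A to A spans 8 letter names, so the interval is some kind of octave.
Ab3 to Abb4 is 11 semitones, which makes it a diminished octave; the second version is higher, so the direction is up.
Checking another pair — E3 → Eb4 — gives the same interval.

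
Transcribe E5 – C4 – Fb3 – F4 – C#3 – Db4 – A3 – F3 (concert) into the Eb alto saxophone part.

C#6 A4 Db4 D5 A#3 Bb4 F#4 D4

Written C4 sounds as Eb3 on the Eb alto saxophone, so concert pitches are written a major sixth up.
E5 becomes C#6
C4 becomes A4
Fb3 becomes Db4
F4 becomes D5
C#3 becomes A#3
Db4 becomes Bb4
A3 becomes F#4
F3 becomes D4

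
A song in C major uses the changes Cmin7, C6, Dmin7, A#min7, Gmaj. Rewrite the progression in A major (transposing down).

C major down to A major is a minor third; each chord root moves by that interval while the quality stays the same.
Cmin7: root C down a minor third → A, giving Amin7.
C6: root C down a minor third → A, giving A6.
Dmin7: root D down a minor third → B, giving Bmin7.
A#min7: root A# down a minor third → F##, giving F##min7.
Gmaj: root G down a minor third → E, giving Emaj.

Amin7 A6 Bmin7 F##min7 Emaj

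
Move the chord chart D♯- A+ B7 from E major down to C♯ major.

B#- F#+ G#7

E major down to C♯ major is a minor third; each chord root moves by that interval while the quality stays the same.
D♯-: root D♯ down a minor third → B#, giving B#-.
A+: root A down a minor third → F#, giving F#+.
B7: root B down a minor third → G#, giving G#7.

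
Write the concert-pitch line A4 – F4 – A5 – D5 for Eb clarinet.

F#4 D4 F#5 B4

The Eb clarinet sounds a minor third above written, so the written part must be a minor third below concert — transpose each note down.
A4 becomes F#4
F4 becomes D4
A5 becomes F#5
D5 becomes B4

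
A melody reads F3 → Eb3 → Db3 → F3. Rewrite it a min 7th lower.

G2 F2 Eb2 G2

A minor seventh down from F3 gives G2.
A minor seventh down from Eb3 gives F2.
A minor seventh down from Db3 gives Eb2.
A minor seventh down from F3 gives G2.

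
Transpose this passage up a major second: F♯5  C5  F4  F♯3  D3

G#5 D5 G4 G#3 E3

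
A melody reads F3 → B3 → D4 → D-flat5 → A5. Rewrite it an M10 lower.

Db2 G2 Bb2 Bbb3 F4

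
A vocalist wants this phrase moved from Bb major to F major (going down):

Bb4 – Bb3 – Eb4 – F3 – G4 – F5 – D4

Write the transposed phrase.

F4 F3 Bb3 C3 D4 C5 A3

Bb major to F major down is a perfect fourth, so every note moves down by that interval.
Bb4 -> F4
Bb3 -> F3
Eb4 -> Bb3
F3 -> C3
G4 -> D4
F5 -> C5
D4 -> A3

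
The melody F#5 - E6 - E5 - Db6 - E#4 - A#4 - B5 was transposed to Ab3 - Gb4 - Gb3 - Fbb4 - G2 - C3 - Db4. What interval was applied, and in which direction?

From F#5 to Ab3 is 13 letter names — a thirteenth of some quality.
Ab3 to F#5 is 22 semitones, which makes it an augmented thirteenth; the second version is lower, so the direction is down.
Checking another pair — B5 → Db4 — gives the same interval.

down an augmented thirteenth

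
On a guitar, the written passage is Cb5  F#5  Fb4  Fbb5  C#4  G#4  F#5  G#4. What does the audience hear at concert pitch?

Cb4 F#4 Fb3 Fbb4 C#3 G#3 F#4 G#3

Written C4 on the guitar sounds as C3, a perfect octave lower; apply that shift to every note.
Cb5 becomes Cb4
F#5 becomes F#4
Fb4 becomes Fb3
Fbb5 becomes Fbb4
C#4 becomes C#3
G#4 becomes G#3
F#5 becomes F#4
G#4 becomes G#3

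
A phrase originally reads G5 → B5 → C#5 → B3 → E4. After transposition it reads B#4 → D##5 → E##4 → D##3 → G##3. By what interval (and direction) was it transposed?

down a diminished sixth

Take the first pair: G5 → B#4. G to B spans 6 letter names, so the interval is some kind of sixth.
B#4 to G5 is 7 semitones, which makes it a diminished sixth; the second version is lower, so the direction is down.
Checking another pair — E4 → G##3 — gives the same interval.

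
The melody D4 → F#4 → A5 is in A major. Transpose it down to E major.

A3 C#4 E5

From A down to E is a perfect fourth; apply that to each pitch.
D4 to A3
F#4 to C#4
A5 to E5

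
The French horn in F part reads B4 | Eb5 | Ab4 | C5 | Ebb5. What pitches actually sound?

E4 Ab4 Db4 F4 Abb4

Written C4 on the French horn in F sounds as F3, a perfect fifth lower; apply that shift to every note.
B4 -> E4
Eb5 -> Ab4
Ab4 -> Db4
C5 -> F4
Ebb5 -> Abb4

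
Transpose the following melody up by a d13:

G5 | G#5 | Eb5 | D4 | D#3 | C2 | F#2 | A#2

Ebb7 Eb7 Cbb7 Bbb5 Bb4 Abb3 Db4 F4

G5 → Ebb7
G#5 → Eb7
Eb5 → Cbb7
D4 → Bbb5
D#3 → Bb4
C2 → Abb3
F#2 → Db4
A#2 → F4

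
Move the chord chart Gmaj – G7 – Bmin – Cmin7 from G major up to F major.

Fmaj F7 Amin Bbmin7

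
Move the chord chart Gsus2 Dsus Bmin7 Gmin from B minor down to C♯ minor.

Asus2 Esus C#min7 Amin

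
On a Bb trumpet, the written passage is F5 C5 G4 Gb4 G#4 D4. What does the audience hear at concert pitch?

The Bb trumpet sounds a major second below written, so transpose each written note down a major second.
F5 to Eb5
C5 to Bb4
G4 to F4
Gb4 to Fb4
G#4 to F#4
D4 to C4

Eb5 Bb4 F4 Fb4 F#4 C4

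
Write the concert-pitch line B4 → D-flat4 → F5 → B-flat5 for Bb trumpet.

C#5 Eb4 G5 C6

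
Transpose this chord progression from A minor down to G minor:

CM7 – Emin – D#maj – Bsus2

BbM7 Dmin C#maj Asus2

A minor down to G minor is a major second; each chord root moves by that interval while the quality stays the same.
CM7: root C down a major second → Bb, giving BbM7.
Emin: root E down a major second → D, giving Dmin.
D#maj: root D# down a major second → C#, giving C#maj.
Bsus2: root B down a major second → A, giving Asus2.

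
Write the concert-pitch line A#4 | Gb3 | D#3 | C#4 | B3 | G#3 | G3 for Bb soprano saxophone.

The Bb soprano saxophone sounds a major second below written, so the written part must be a major second above concert — transpose each note up.
A#4 → B#4
Gb3 → Ab3
D#3 → E#3
C#4 → D#4
B3 → C#4
G#3 → A#3
G3 → A3

B#4 Ab3 E#3 D#4 C#4 A#3 A3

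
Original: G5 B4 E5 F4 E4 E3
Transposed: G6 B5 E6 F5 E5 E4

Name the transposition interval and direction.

From G5 to G6 is 8 letter names — an octave of some quality.
G5 to G6 is 12 semitones, which makes it a perfect octave; the second version is higher, so the direction is up.
Checking another pair — E3 → E4 — gives the same interval.

up a perfect octave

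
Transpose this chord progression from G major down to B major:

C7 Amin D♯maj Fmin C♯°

G major down to B major is a minor sixth; each chord root moves by that interval while the quality stays the same.
C7: root C down a minor sixth → E, giving E7.
Amin: root A down a minor sixth → C#, giving C#min.
D♯maj: root D♯ down a minor sixth → F##, giving F##maj.
Fmin: root F down a minor sixth → A, giving Amin.
C♯°: root C♯ down a minor sixth → E#, giving E#°.

E7 C#min F##maj Amin E#°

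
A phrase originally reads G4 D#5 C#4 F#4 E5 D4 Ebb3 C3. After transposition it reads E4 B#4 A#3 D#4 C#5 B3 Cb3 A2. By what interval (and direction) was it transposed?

down a minor third

Take the first pair: G4 → E4. G to E spans 3 letter names, so the interval is some kind of third.
E4 to G4 is 3 semitones, which makes it a minor third; the second version is lower, so the direction is down.
Checking another pair — C3 → A2 — gives the same interval.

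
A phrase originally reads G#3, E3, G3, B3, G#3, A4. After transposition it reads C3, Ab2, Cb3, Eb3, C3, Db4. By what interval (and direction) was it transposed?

down an augmented fifth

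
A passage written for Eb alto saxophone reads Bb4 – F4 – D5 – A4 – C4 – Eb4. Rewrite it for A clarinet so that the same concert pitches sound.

Fb4 Cb4 Ab4 Eb4 Gb3 Bbb3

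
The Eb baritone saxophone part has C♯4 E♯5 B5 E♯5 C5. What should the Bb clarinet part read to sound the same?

F#2 A#3 E4 A#3 F3

First find concert pitch: the Eb baritone saxophone sounds a major thirteenth below written, so C♯4 E♯5 B5 E♯5 C5 sounds E2 G#3 D4 G#3 Eb3.
Then write for Bb clarinet: it sounds a major second below written, so the part must be a major second above concert.
E2 → F#2
G#3 → A#3
D4 → E4
G#3 → A#3
Eb3 → F3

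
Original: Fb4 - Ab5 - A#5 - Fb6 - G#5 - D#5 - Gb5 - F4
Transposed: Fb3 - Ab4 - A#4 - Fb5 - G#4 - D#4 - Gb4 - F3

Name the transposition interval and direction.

Take the first pair: Fb4 → Fb3. F to F spans 8 letter names, so the interval is some kind of octave.
Fb3 to Fb4 is 12 semitones, which makes it a perfect octave; the second version is lower, so the direction is down.
Checking another pair — F4 → F3 — gives the same interval.

down a perfect octave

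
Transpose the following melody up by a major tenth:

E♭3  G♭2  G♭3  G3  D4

Eb3 to G4
Gb2 to Bb3
Gb3 to Bb4
G3 to B4
D4 to F#5

G4 Bb3 Bb4 B4 F#5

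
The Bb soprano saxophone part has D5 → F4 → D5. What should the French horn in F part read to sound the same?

G5 Bb4 G5

First find concert pitch: the Bb soprano saxophone sounds a major second below written, so D5 F4 D5 sounds C5 Eb4 C5.
Then write for French horn in F: it sounds a perfect fifth below written, so the part must be a perfect fifth above concert.
C5 → G5
Eb4 → Bb4
C5 → G5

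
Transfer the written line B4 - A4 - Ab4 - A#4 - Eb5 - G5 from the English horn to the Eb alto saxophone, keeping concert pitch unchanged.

C#5 B4 Bb4 B#4 F5 A5

First find concert pitch: the English horn sounds a perfect fifth below written, so B4 A4 Ab4 A#4 Eb5 G5 sounds E4 D4 Db4 D#4 Ab4 C5.
Then write for Eb alto saxophone: it sounds a major sixth below written, so the part must be a major sixth above concert.
E4 → C#5
D4 → B4
Db4 → Bb4
D#4 → B#4
Ab4 → F5
C5 → A5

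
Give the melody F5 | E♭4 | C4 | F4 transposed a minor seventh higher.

Eb6 Db5 Bb4 Eb5

F5 → Eb6
Eb4 → Db5
C4 → Bb4
F4 → Eb5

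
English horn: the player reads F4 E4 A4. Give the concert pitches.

Bb3 A3 D4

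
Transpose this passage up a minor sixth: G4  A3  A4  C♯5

Eb5 F4 F5 A5

G4 becomes Eb5
A3 becomes F4
A4 becomes F5
C#5 becomes A5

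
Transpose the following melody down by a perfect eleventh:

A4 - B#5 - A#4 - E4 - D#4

A4: an eleventh down reaches E, and 17 semitones makes it E3.
A perfect eleventh down from B#5 gives F##4.
A#4 down a perfect eleventh is E#3.
E4 down a perfect eleventh is B2.
A perfect eleventh down from D#4 gives A#2.

E3 F##4 E#3 B2 A#2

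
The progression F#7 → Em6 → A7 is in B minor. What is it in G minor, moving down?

B minor down to G minor is a major third; each chord root moves by that interval while the quality stays the same.
F#7: root F# down a major third → D, giving D7.
Em6: root E down a major third → C, giving Cm6.
A7: root A down a major third → F, giving F7.

D7 Cm6 F7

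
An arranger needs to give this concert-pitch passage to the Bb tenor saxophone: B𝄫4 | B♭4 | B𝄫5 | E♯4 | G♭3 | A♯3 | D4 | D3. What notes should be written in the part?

The Bb tenor saxophone sounds a major ninth below written, so the written part must be a major ninth above concert — transpose each note up.
Bbb4 becomes Cb6
Bb4 becomes C6
Bbb5 becomes Cb7
E#4 becomes F##5
Gb3 becomes Ab4
A#3 becomes B#4
D4 becomes E5
D3 becomes E4

Cb6 C6 Cb7 F##5 Ab4 B#4 E5 E4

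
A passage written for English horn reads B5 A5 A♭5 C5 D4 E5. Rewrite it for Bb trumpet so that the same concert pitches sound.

F#5 E5 Eb5 G4 A3 B4

First find concert pitch: the English horn sounds a perfect fifth below written, so B5 A5 A♭5 C5 D4 E5 sounds E5 D5 Db5 F4 G3 A4.
Then write for Bb trumpet: it sounds a major second below written, so the part must be a major second above concert.
E5 → F#5
D5 → E5
Db5 → Eb5
F4 → G4
G3 → A3
A4 → B4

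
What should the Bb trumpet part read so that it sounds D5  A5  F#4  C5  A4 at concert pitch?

E5 B5 G#4 D5 B4

Written C4 sounds as Bb3 on the Bb trumpet, so concert pitches are written a major second up.
D5 → E5
A5 → B5
F#4 → G#4
C5 → D5
A4 → B4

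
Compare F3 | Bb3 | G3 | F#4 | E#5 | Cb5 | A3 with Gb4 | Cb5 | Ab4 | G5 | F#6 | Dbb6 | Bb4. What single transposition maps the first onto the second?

Take the first pair: F3 → Gb4. F to G spans 9 letter names, so the interval is some kind of ninth.
F3 to Gb4 is 13 semitones, which makes it a minor ninth; the second version is higher, so the direction is up.
Checking another pair — A3 → Bb4 — gives the same interval.

up a minor ninth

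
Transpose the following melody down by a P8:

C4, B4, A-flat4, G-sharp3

C3 B3 Ab3 G#2

C4: an octave down reaches C, and 12 semitones makes it C3.
A perfect octave down from B4 gives B3.
A perfect octave down from Ab4 gives Ab3.
A perfect octave down from G#3 gives G#2.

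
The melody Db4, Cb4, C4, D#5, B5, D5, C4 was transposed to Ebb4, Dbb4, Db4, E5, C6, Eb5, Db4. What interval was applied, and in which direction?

up a minor second

From Db4 to Ebb4 is 2 letter names — a second of some quality.
Db4 to Ebb4 is 1 semitone, which makes it a minor second; the second version is higher, so the direction is up.
Checking another pair — C4 → Db4 — gives the same interval.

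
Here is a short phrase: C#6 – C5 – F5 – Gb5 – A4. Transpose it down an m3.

C#6: a third down reaches A, and 3 semitones makes it A#5.
C5: a third down reaches A, and 3 semitones makes it A4.
F5: a third down reaches D, and 3 semitones makes it D5.
Gb5: a third down reaches E, and 3 semitones makes it Eb5.
A minor third down from A4 gives F#4.

A#5 A4 D5 Eb5 F#4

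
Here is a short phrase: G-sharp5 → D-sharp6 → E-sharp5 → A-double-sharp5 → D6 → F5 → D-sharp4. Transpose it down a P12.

C#4 G#4 A#3 D##4 G4 Bb3 G#2

G#5: a twelfth down reaches C, and 19 semitones makes it C#4.
D#6 down a perfect twelfth is G#4.
E#5: a twelfth down reaches A, and 19 semitones makes it A#3.
A perfect twelfth down from A##5 gives D##4.
D6: a twelfth down reaches G, and 19 semitones makes it G4.
F5: a twelfth down reaches B, and 19 semitones makes it Bb3.
D#4: a twelfth down reaches G, and 19 semitones makes it G#2.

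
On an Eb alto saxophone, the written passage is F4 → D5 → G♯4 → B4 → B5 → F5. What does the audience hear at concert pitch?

Ab3 F4 B3 D4 D5 Ab4

The Eb alto saxophone sounds a major sixth below written, so transpose each written note down a major sixth.
F4 to Ab3
D5 to F4
G#4 to B3
B4 to D4
B5 to D5
F5 to Ab4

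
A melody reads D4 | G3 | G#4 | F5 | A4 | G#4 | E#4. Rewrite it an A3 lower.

Bbb3 Ebb3 Eb4 Dbb5 Fb4 Eb4 C4

D4 down an augmented third is Bbb3.
G3: a third down reaches E, and 5 semitones makes it Ebb3.
An augmented third down from G#4 gives Eb4.
F5 down an augmented third is Dbb5.
A4 down an augmented third is Fb4.
G#4 down an augmented third is Eb4.
E#4: a third down reaches C, and 5 semitones makes it C4.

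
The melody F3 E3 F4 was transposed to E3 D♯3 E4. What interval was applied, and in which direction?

down a minor second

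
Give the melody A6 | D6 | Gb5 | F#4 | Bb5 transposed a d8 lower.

A diminished octave down from A6 gives A#5.
D6 down a diminished octave is D#5.
Gb5 down a diminished octave is G4.
F#4 down a diminished octave is F##3.
Bb5: an octave down reaches B, and 11 semitones makes it B4.

A#5 D#5 G4 F##3 B4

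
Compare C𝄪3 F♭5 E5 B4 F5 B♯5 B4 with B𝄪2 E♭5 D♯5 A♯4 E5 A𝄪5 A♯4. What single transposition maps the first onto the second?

Take the first pair: C##3 → B##2. C to B spans 2 letter names, so the interval is some kind of second.
B##2 to C##3 is 1 semitone, which makes it a minor second; the second version is lower, so the direction is down.
Checking another pair — B4 → A#4 — gives the same interval.

down a minor second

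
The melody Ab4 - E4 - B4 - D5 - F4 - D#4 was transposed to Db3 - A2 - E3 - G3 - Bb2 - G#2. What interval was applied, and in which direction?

down a perfect twelfth

From Ab4 to Db3 is 12 letter names — a twelfth of some quality.
Db3 to Ab4 is 19 semitones, which makes it a perfect twelfth; the second version is lower, so the direction is down.
Checking another pair — D#4 → G#2 — gives the same interval.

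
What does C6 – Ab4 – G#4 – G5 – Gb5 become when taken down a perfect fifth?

F5 Db4 C#4 C5 Cb5

C6 down a perfect fifth is F5.
A perfect fifth down from Ab4 gives Db4.
G#4: a fifth down reaches C, and 7 semitones makes it C#4.
G5: a fifth down reaches C, and 7 semitones makes it C5.
Gb5 down a perfect fifth is Cb5.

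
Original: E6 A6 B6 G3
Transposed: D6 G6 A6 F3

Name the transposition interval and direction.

From E6 to D6 is 2 letter names — a second of some quality.
D6 to E6 is 2 semitones, which makes it a major second; the second version is lower, so the direction is down.
Checking another pair — G3 → F3 — gives the same interval.

down a major second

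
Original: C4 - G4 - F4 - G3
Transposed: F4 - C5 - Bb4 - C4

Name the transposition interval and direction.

up a perfect fourth

From C4 to F4 is 4 letter names — a fourth of some quality.
C4 to F4 is 5 semitones, which makes it a perfect fourth; the second version is higher, so the direction is up.
Checking another pair — G3 → C4 — gives the same interval.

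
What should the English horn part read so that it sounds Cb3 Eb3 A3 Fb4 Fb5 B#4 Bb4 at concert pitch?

Gb3 Bb3 E4 Cb5 Cb6 F##5 F5

Written C4 sounds as F3 on the English horn, so concert pitches are written a perfect fifth up.
Cb3 gives Gb3
Eb3 gives Bb3
A3 gives E4
Fb4 gives Cb5
Fb5 gives Cb6
B#4 gives F##5
Bb4 gives F5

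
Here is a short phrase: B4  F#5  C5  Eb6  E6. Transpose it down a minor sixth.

D#4 A#4 E4 G5 G#5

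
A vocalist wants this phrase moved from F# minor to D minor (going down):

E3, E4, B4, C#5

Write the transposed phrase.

From F# down to D is a major third; apply that to each pitch.
E3 to C3
E4 to C4
B4 to G4
C#5 to A4

C3 C4 G4 A4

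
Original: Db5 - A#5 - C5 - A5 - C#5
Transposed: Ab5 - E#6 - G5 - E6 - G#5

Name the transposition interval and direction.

Take the first pair: Db5 → Ab5. D to A spans 5 letter names, so the interval is some kind of fifth.
Db5 to Ab5 is 7 semitones, which makes it a perfect fifth; the second version is higher, so the direction is up.
Checking another pair — C#5 → G#5 — gives the same interval.

up a perfect fifth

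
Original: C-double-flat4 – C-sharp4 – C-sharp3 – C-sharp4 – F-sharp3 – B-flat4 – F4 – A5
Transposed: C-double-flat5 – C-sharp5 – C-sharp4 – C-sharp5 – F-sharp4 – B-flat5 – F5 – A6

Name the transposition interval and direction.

up a perfect octave

From Cbb4 to Cbb5 is 8 letter names — an octave of some quality.
Cbb4 to Cbb5 is 12 semitones, which makes it a perfect octave; the second version is higher, so the direction is up.
Checking another pair — A5 → A6 — gives the same interval.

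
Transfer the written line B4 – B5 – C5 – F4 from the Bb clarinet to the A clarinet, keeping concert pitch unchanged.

C5 C6 Db5 Gb4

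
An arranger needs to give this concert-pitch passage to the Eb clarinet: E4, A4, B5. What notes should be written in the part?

The Eb clarinet sounds a minor third above written, so the written part must be a minor third below concert — transpose each note down.
E4 becomes C#4
A4 becomes F#4
B5 becomes G#5

C#4 F#4 G#5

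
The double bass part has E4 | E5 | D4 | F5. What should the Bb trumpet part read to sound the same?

F#3 F#4 E3 G4

First find concert pitch: the double bass sounds a perfect octave below written, so E4 E5 D4 F5 sounds E3 E4 D3 F4.
Then write for Bb trumpet: it sounds a major second below written, so the part must be a major second above concert.
E3 → F#3
E4 → F#4
D3 → E3
F4 → G4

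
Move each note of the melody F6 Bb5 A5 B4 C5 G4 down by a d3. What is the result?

D#6 G#5 F##5 G##4 A#4 E#4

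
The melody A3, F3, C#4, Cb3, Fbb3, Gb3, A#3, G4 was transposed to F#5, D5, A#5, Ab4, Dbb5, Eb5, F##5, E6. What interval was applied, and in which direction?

up a major thirteenth

From A3 to F#5 is 13 letter names — a thirteenth of some quality.
A3 to F#5 is 21 semitones, which makes it a major thirteenth; the second version is higher, so the direction is up.
Checking another pair — G4 → E6 — gives the same interval.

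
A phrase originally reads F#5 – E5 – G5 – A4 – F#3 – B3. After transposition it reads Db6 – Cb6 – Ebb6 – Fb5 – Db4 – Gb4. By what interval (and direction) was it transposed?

up a diminished sixth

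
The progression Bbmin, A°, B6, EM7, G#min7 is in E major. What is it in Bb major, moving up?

Fbmin Eb° F6 BbM7 Dmin7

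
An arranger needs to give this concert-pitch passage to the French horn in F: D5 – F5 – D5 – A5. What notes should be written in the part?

A5 C6 A5 E6

Written C4 sounds as F3 on the French horn in F, so concert pitches are written a perfect fifth up.
D5 becomes A5
F5 becomes C6
D5 becomes A5
A5 becomes E6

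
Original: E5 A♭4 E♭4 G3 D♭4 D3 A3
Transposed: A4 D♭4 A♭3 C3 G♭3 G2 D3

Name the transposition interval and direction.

down a perfect fifth

Take the first pair: E5 → A4. E to A spans 5 letter names, so the interval is some kind of fifth.
A4 to E5 is 7 semitones, which makes it a perfect fifth; the second version is lower, so the direction is down.
Checking another pair — A3 → D3 — gives the same interval.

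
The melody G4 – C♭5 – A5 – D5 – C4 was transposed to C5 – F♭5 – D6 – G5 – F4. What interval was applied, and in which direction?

up a perfect fourth

From G4 to C5 is 4 letter names — a fourth of some quality.
G4 to C5 is 5 semitones, which makes it a perfect fourth; the second version is higher, so the direction is up.
Checking another pair — C4 → F4 — gives the same interval.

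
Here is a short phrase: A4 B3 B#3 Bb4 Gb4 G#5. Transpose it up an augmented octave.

A#5 B#4 B##4 B5 G5 G##6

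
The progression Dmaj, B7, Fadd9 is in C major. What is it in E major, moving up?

C major up to E major is a major third; each chord root moves by that interval while the quality stays the same.
Dmaj: root D up a major third → F#, giving F#maj.
B7: root B up a major third → D#, giving D#7.
Fadd9: root F up a major third → A, giving Aadd9.

F#maj D#7 Aadd9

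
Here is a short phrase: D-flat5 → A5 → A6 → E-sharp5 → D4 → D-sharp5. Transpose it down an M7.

Db5 -> Ebb4
A5 -> Bb4
A6 -> Bb5
E#5 -> F#4
D4 -> Eb3
D#5 -> E4

Ebb4 Bb4 Bb5 F#4 Eb3 E4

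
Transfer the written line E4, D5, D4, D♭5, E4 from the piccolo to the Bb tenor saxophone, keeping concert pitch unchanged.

First find concert pitch: the piccolo sounds a perfect octave above written, so E4 D5 D4 D♭5 E4 sounds E5 D6 D5 Db6 E5.
Then write for Bb tenor saxophone: it sounds a major ninth below written, so the part must be a major ninth above concert.
E5 → F#6
D6 → E7
D5 → E6
Db6 → Eb7
E5 → F#6

F#6 E7 E6 Eb7 F#6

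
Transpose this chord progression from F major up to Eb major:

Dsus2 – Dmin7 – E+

F major up to Eb major is a minor seventh; each chord root moves by that interval while the quality stays the same.
Dsus2: root D up a minor seventh → C, giving Csus2.
Dmin7: root D up a minor seventh → C, giving Cmin7.
E+: root E up a minor seventh → D, giving D+.

Csus2 Cmin7 D+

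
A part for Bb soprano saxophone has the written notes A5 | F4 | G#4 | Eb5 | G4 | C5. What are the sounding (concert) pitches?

G5 Eb4 F#4 Db5 F4 Bb4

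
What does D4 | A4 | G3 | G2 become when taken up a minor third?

F4 C5 Bb3 Bb2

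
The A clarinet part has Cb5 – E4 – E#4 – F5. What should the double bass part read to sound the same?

Ab5 C#5 C##5 D6

First find concert pitch: the A clarinet sounds a minor third below written, so Cb5 E4 E#4 F5 sounds Ab4 C#4 C##4 D5.
Then write for double bass: it sounds a perfect octave below written, so the part must be a perfect octave above concert.
Ab4 → Ab5
C#4 → C#5
C##4 → C##5
D5 → D6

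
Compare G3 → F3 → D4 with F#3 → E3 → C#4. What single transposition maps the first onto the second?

down a minor second

From G3 to F#3 is 2 letter names — a second of some quality.
F#3 to G3 is 1 semitone, which makes it a minor second; the second version is lower, so the direction is down.
Checking another pair — D4 → C#4 — gives the same interval.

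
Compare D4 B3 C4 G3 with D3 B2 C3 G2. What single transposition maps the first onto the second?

down a perfect octave

Take the first pair: D4 → D3. D to D spans 8 letter names, so the interval is some kind of octave.
D3 to D4 is 12 semitones, which makes it a perfect octave; the second version is lower, so the direction is down.
Checking another pair — G3 → G2 — gives the same interval.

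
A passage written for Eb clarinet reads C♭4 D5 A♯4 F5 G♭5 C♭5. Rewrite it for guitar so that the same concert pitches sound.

Ebb5 F6 C#6 Ab6 Bbb6 Ebb6

First find concert pitch: the Eb clarinet sounds a minor third above written, so C♭4 D5 A♯4 F5 G♭5 C♭5 sounds Ebb4 F5 C#5 Ab5 Bbb5 Ebb5.
Then write for guitar: it sounds a perfect octave below written, so the part must be a perfect octave above concert.
Ebb4 → Ebb5
F5 → F6
C#5 → C#6
Ab5 → Ab6
Bbb5 → Bbb6
Ebb5 → Ebb6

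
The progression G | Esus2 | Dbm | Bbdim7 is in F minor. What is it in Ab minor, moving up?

Bb Gsus2 Fbm Dbdim7

F minor up to Ab minor is a minor third; each chord root moves by that interval while the quality stays the same.
G: root G up a minor third → Bb, giving Bb.
Esus2: root E up a minor third → G, giving Gsus2.
Dbm: root Db up a minor third → Fb, giving Fbm.
Bbdim7: root Bb up a minor third → Db, giving Dbdim7.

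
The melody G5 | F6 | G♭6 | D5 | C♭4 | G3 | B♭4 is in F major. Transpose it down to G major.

A4 G5 Ab5 E4 Db3 A2 C4

F major to G major down is a minor seventh, so every note moves down by that interval.
G5 gives A4
F6 gives G5
Gb6 gives Ab5
D5 gives E4
Cb4 gives Db3
G3 gives A2
Bb4 gives C4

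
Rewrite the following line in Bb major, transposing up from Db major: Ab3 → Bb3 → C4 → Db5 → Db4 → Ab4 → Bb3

Db major to Bb major up is a major sixth, so every note moves up by that interval.
Ab3 to F4
Bb3 to G4
C4 to A4
Db5 to Bb5
Db4 to Bb4
Ab4 to F5
Bb3 to G4

F4 G4 A4 Bb5 Bb4 F5 G4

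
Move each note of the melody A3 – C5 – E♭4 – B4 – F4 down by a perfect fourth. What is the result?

E3 G4 Bb3 F#4 C4

A3: a fourth down reaches E, and 5 semitones makes it E3.
A perfect fourth down from C5 gives G4.
Eb4: a fourth down reaches B, and 5 semitones makes it Bb3.
B4: a fourth down reaches F, and 5 semitones makes it F#4.
A perfect fourth down from F4 gives C4.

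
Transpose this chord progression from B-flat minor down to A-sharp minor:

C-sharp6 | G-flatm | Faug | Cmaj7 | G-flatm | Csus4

B##6 F#m E#aug B#maj7 F#m B#sus4

B-flat minor down to A-sharp minor is a diminished second; each chord root moves by that interval while the quality stays the same.
C-sharp6: root C-sharp down a diminished second → B##, giving B##6.
G-flatm: root G-flat down a diminished second → F#, giving F#m.
Faug: root F down a diminished second → E#, giving E#aug.
Cmaj7: root C down a diminished second → B#, giving B#maj7.
G-flatm: root G-flat down a diminished second → F#, giving F#m.
Csus4: root C down a diminished second → B#, giving B#sus4.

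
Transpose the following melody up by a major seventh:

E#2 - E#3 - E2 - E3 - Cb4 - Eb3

A major seventh up from E#2 gives D##3.
E#3 up a major seventh is D##4.
A major seventh up from E2 gives D#3.
A major seventh up from E3 gives D#4.
A major seventh up from Cb4 gives Bb4.
Eb3: a seventh up reaches D, and 11 semitones makes it D4.

D##3 D##4 D#3 D#4 Bb4 D4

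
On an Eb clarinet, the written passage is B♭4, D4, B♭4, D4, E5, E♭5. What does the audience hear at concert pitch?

The Eb clarinet sounds a minor third above written, so transpose each written note up a minor third.
Bb4 -> Db5
D4 -> F4
Bb4 -> Db5
D4 -> F4
E5 -> G5
Eb5 -> Gb5

Db5 F4 Db5 F4 G5 Gb5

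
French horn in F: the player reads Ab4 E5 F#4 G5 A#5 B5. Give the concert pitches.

Db4 A4 B3 C5 D#5 E5

Written C4 on the French horn in F sounds as F3, a perfect fifth lower; apply that shift to every note.
Ab4 becomes Db4
E5 becomes A4
F#4 becomes B3
G5 becomes C5
A#5 becomes D#5
B5 becomes E5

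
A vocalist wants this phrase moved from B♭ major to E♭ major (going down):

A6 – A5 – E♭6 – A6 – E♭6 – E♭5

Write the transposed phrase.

D6 D5 Ab5 D6 Ab5 Ab4

From B♭ down to E♭ is a perfect fifth; apply that to each pitch.
A6 to D6
A5 to D5
Eb6 to Ab5
A6 to D6
Eb6 to Ab5
Eb5 to Ab4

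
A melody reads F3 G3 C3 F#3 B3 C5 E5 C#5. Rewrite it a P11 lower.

C2 D2 G1 C#2 F#2 G3 B3 G#3

F3 → C2
G3 → D2
C3 → G1
F#3 → C#2
B3 → F#2
C5 → G3
E5 → B3
C#5 → G#3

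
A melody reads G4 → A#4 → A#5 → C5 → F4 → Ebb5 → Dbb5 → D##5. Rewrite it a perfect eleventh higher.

C6 D#6 D#7 F6 Bb5 Abb6 Gbb6 G##6

G4: an eleventh up reaches C, and 17 semitones makes it C6.
A#4: an eleventh up reaches D, and 17 semitones makes it D#6.
A perfect eleventh up from A#5 gives D#7.
A perfect eleventh up from C5 gives F6.
A perfect eleventh up from F4 gives Bb5.
Ebb5: an eleventh up reaches A, and 17 semitones makes it Abb6.
Dbb5 up a perfect eleventh is Gbb6.
D##5 up a perfect eleventh is G##6.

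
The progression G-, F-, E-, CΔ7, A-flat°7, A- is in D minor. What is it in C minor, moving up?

F- Eb- D- BbΔ7 Gb°7 G-

D minor up to C minor is a minor seventh; each chord root moves by that interval while the quality stays the same.
G-: root G up a minor seventh → F, giving F-.
F-: root F up a minor seventh → Eb, giving Eb-.
E-: root E up a minor seventh → D, giving D-.
CΔ7: root C up a minor seventh → Bb, giving BbΔ7.
A-flat°7: root A-flat up a minor seventh → Gb, giving Gb°7.
A-: root A up a minor seventh → G, giving G-.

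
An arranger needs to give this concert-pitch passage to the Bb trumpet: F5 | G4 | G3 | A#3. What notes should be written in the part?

G5 A4 A3 B#3

The Bb trumpet sounds a major second below written, so the written part must be a major second above concert — transpose each note up.
F5 -> G5
G4 -> A4
G3 -> A3
A#3 -> B#3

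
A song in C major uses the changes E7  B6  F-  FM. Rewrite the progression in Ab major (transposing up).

C7 G6 Db- DbM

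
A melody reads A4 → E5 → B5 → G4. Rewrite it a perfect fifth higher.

E5 B5 F#6 D5

A4 gives E5
E5 gives B5
B5 gives F#6
G4 gives D5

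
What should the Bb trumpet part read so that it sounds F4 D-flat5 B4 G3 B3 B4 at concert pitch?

The Bb trumpet sounds a major second below written, so the written part must be a major second above concert — transpose each note up.
F4 gives G4
Db5 gives Eb5
B4 gives C#5
G3 gives A3
B3 gives C#4
B4 gives C#5

G4 Eb5 C#5 A3 C#4 C#5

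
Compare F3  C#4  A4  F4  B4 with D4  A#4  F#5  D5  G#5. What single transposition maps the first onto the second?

From F3 to D4 is 6 letter names — a sixth of some quality.
F3 to D4 is 9 semitones, which makes it a major sixth; the second version is higher, so the direction is up.
Checking another pair — B4 → G#5 — gives the same interval.

up a major sixth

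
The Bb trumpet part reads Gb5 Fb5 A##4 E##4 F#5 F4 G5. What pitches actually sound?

Fb5 Ebb5 G##4 D##4 E5 Eb4 F5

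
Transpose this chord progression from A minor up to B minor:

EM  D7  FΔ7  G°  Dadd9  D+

F#M E7 GΔ7 A° Eadd9 E+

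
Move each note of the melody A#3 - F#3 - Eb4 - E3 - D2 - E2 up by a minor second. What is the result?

B3 G3 Fb4 F3 Eb2 F2

A#3 to B3
F#3 to G3
Eb4 to Fb4
E3 to F3
D2 to Eb2
E2 to F2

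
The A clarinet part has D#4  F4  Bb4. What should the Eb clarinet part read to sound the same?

G##3 B3 E4

First find concert pitch: the A clarinet sounds a minor third below written, so D#4 F4 Bb4 sounds B#3 D4 G4.
Then write for Eb clarinet: it sounds a minor third above written, so the part must be a minor third below concert.
B#3 → G##3
D4 → B3
G4 → E4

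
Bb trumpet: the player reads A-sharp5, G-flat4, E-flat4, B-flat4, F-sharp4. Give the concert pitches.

G#5 Fb4 Db4 Ab4 E4

The Bb trumpet sounds a major second below written, so transpose each written note down a major second.
A#5 → G#5
Gb4 → Fb4
Eb4 → Db4
Bb4 → Ab4
F#4 → E4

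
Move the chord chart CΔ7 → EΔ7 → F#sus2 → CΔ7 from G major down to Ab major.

DbΔ7 FΔ7 Gsus2 DbΔ7

G major down to Ab major is a major seventh; each chord root moves by that interval while the quality stays the same.
CΔ7: root C down a major seventh → Db, giving DbΔ7.
EΔ7: root E down a major seventh → F, giving FΔ7.
F#sus2: root F# down a major seventh → G, giving Gsus2.
CΔ7: root C down a major seventh → Db, giving DbΔ7.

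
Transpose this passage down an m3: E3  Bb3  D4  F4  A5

C#3 G3 B3 D4 F#5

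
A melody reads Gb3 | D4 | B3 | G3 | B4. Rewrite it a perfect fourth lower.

Db3 A3 F#3 D3 F#4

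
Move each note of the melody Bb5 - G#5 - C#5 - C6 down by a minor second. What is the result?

Bb5 to A5
G#5 to F##5
C#5 to B#4
C6 to B5

A5 F##5 B#4 B5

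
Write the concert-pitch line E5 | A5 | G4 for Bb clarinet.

F#5 B5 A4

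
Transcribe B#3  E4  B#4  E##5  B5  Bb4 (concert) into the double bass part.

B#4 E5 B#5 E##6 B6 Bb5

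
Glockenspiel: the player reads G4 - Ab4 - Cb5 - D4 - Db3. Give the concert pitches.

Written C4 on the glockenspiel sounds as C6, a perfect fifteenth higher; apply that shift to every note.
G4 becomes G6
Ab4 becomes Ab6
Cb5 becomes Cb7
D4 becomes D6
Db3 becomes Db5

G6 Ab6 Cb7 D6 Db5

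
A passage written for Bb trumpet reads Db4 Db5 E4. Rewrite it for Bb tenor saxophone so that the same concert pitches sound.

First find concert pitch: the Bb trumpet sounds a major second below written, so Db4 Db5 E4 sounds Cb4 Cb5 D4.
Then write for Bb tenor saxophone: it sounds a major ninth below written, so the part must be a major ninth above concert.
Cb4 → Db5
Cb5 → Db6
D4 → E5

Db5 Db6 E5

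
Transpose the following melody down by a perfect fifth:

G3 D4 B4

C3 G3 E4

A perfect fifth down from G3 gives C3.
A perfect fifth down from D4 gives G3.
B4 down a perfect fifth is E4.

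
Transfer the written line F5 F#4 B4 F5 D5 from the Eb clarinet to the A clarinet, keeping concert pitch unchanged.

First find concert pitch: the Eb clarinet sounds a minor third above written, so F5 F#4 B4 F5 D5 sounds Ab5 A4 D5 Ab5 F5.
Then write for A clarinet: it sounds a minor third below written, so the part must be a minor third above concert.
Ab5 → Cb6
A4 → C5
D5 → F5
Ab5 → Cb6
F5 → Ab5

Cb6 C5 F5 Cb6 Ab5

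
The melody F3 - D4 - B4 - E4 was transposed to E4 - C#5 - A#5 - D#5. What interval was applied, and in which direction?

up a major seventh

From F3 to E4 is 7 letter names — a seventh of some quality.
F3 to E4 is 11 semitones, which makes it a major seventh; the second version is higher, so the direction is up.
Checking another pair — E4 → D#5 — gives the same interval.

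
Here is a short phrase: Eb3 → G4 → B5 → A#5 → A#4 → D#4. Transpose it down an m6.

G2 B3 D#5 C##5 C##4 F##3

Eb3 gives G2
G4 gives B3
B5 gives D#5
A#5 gives C##5
A#4 gives C##4
D#4 gives F##3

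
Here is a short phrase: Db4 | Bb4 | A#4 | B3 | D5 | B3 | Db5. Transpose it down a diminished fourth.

A3 F#4 E##4 F##3 A#4 F##3 A4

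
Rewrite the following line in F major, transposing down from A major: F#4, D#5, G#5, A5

From A down to F is a major third; apply that to each pitch.
F#4 -> D4
D#5 -> B4
G#5 -> E5
A5 -> F5

D4 B4 E5 F5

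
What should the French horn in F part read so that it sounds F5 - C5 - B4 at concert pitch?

C6 G5 F#5

The French horn in F sounds a perfect fifth below written, so the written part must be a perfect fifth above concert — transpose each note up.
F5 becomes C6
C5 becomes G5
B4 becomes F#5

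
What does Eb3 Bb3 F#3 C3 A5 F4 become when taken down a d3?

C#3 G#3 D##3 A#2 F##5 D#4

Eb3: a third down reaches C, and 2 semitones makes it C#3.
Bb3 down a diminished third is G#3.
F#3: a third down reaches D, and 2 semitones makes it D##3.
C3 down a diminished third is A#2.
A5: a third down reaches F, and 2 semitones makes it F##5.
A diminished third down from F4 gives D#4.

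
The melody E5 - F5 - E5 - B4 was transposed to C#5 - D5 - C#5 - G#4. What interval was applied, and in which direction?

down a minor third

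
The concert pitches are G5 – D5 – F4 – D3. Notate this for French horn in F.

D6 A5 C5 A3

Written C4 sounds as F3 on the French horn in F, so concert pitches are written a perfect fifth up.
G5 gives D6
D5 gives A5
F4 gives C5
D3 gives A3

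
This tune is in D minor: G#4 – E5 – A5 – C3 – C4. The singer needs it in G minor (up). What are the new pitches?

C#5 A5 D6 F3 F4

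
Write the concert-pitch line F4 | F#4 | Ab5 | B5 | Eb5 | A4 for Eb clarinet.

The Eb clarinet sounds a minor third above written, so the written part must be a minor third below concert — transpose each note down.
F4 -> D4
F#4 -> D#4
Ab5 -> F5
B5 -> G#5
Eb5 -> C5
A4 -> F#4

D4 D#4 F5 G#5 C5 F#4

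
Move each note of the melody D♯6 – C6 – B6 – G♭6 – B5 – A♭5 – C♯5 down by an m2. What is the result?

D#6 down a minor second is C##6.
A minor second down from C6 gives B5.
B6: a second down reaches A, and 1 semitone makes it A#6.
Gb6 down a minor second is F6.
A minor second down from B5 gives A#5.
Ab5: a second down reaches G, and 1 semitone makes it G5.
C#5 down a minor second is B#4.

C##6 B5 A#6 F6 A#5 G5 B#4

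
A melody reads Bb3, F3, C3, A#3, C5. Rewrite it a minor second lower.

A minor second down from Bb3 gives A3.
A minor second down from F3 gives E3.
C3 down a minor second is B2.
A#3 down a minor second is G##3.
C5 down a minor second is B4.

A3 E3 B2 G##3 B4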